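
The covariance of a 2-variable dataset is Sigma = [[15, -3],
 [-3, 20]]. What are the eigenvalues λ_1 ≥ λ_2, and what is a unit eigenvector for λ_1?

Step 1 — characteristic polynomial of 2×2 Sigma:
  det(Sigma - λI) = λ² - trace · λ + det = 0.
  trace = 15 + 20 = 35, det = 15·20 - (-3)² = 291.
Step 2 — discriminant:
  Δ = trace² - 4·det = 1225 - 1164 = 61.
Step 3 — eigenvalues:
  λ = (trace ± √Δ)/2 = (35 ± 7.8102)/2,
  λ_1 = 21.4051,  λ_2 = 13.5949.

Step 4 — unit eigenvector for λ_1: solve (Sigma - λ_1 I)v = 0. First row:
  (15 - 21.4051)·v_x + (-3)·v_y = 0, i.e. (-6.4051)·v_x + (-3)·v_y = 0,
  so v ∝ (b, λ_1 - a) = (-3, 6.4051); multiply by -1 so the first entry is positive: u = (3, -6.4051).
  ||u|| = √((3)² + (-6.4051)²) = √(50.0256) ≈ 7.0729,
  v_1 = u/||u|| ≈ (0.4242, -0.9056) (||v_1|| = 1).

λ_1 = 21.4051,  λ_2 = 13.5949;  v_1 ≈ (0.4242, -0.9056)


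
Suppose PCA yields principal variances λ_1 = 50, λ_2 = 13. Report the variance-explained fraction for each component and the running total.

Step 1 — total variance = trace(Sigma) = Σ λ_i = 50 + 13 = 63.

Step 2 — fraction explained by component i = λ_i / Σ λ:
  PC1: 50/63 = 0.7937
  PC2: 13/63 = 0.2063

Step 3 — cumulative fraction after k components = (λ_1 + ... + λ_k) / Σ λ:
  k = 1: 50/63 = 0.7937
  k = 2: (50 + 13)/63 = 63/63 = 1

Summary (fraction, with percent):

explained: PC1 0.7937 (79.37%), PC2 0.2063 (20.63%);  cumulative: 0.7937, 1


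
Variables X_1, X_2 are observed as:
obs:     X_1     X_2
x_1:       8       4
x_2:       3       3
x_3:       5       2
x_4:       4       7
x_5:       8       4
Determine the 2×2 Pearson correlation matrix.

Step 1 — column means:
  mean(X_1) = (8 + 3 + 5 + 4 + 8) / 5 = 28/5 = 5.6
  mean(X_2) = (4 + 3 + 2 + 7 + 4) / 5 = 20/5 = 4

Step 2 — sample variances and covariances s[i,j] = (1/(n-1)) · Σ_k (x_{k,i} - mean_i) · (x_{k,j} - mean_j), with n-1 = 4:
  s[X_1,X_1] = ((2.4)·(2.4) + (-2.6)·(-2.6) + (-0.6)·(-0.6) + (-1.6)·(-1.6) + (2.4)·(2.4)) / 4 = 21.2/4 = 5.3
  s[X_1,X_2] = ((2.4)·(0) + (-2.6)·(-1) + (-0.6)·(-2) + (-1.6)·(3) + (2.4)·(0)) / 4 = -1/4 = -0.25
  s[X_2,X_2] = ((0)·(0) + (-1)·(-1) + (-2)·(-2) + (3)·(3) + (0)·(0)) / 4 = 14/4 = 3.5
  Sample standard deviations s_i = √(s[i,i]):
  s(X_1) = √(5.3) = 2.3022
  s(X_2) = √(3.5) = 1.8708

Step 3 — r_{ij} = s_{ij} / (s_i · s_j):
  r[X_1,X_1] = 1 (diagonal).
  r[X_1,X_2] = -0.25 / (2.3022 · 1.8708) = -0.25 / 4.307 = -0.058
  r[X_2,X_2] = 1 (diagonal).

R is symmetric with unit diagonal. Assembling:

R = [[1, -0.058],
 [-0.058, 1]]


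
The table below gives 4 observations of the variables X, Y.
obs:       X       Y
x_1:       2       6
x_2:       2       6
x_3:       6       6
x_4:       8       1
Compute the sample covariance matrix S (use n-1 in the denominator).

Step 1 — column means:
  mean(X) = (2 + 2 + 6 + 8) / 4 = 18/4 = 4.5
  mean(Y) = (6 + 6 + 6 + 1) / 4 = 19/4 = 4.75

Step 2 — sample covariance S[i,j] = (1/(n-1)) · Σ_k (x_{k,i} - mean_i) · (x_{k,j} - mean_j), with n-1 = 3.
  S[X,X] = ((-2.5)·(-2.5) + (-2.5)·(-2.5) + (1.5)·(1.5) + (3.5)·(3.5)) / 3 = 27/3 = 9
  S[X,Y] = ((-2.5)·(1.25) + (-2.5)·(1.25) + (1.5)·(1.25) + (3.5)·(-3.75)) / 3 = -17.5/3 = -5.8333
  S[Y,Y] = ((1.25)·(1.25) + (1.25)·(1.25) + (1.25)·(1.25) + (-3.75)·(-3.75)) / 3 = 18.75/3 = 6.25

S is symmetric (S[j,i] = S[i,j]). Assembling:

S = [[9, -5.8333],
 [-5.8333, 6.25]]


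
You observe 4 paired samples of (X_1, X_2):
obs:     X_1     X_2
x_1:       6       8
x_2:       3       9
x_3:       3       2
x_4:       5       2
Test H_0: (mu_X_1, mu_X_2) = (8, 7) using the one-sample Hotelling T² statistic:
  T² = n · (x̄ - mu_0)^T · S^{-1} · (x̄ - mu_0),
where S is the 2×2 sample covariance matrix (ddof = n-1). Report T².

Step 1 — sample mean vector:
  mean(X_1) = (6 + 3 + 3 + 5) / 4 = 17/4 = 4.25
  mean(X_2) = (8 + 9 + 2 + 2) / 4 = 21/4 = 5.25
  x̄ = (4.25, 5.25),  deviation x̄ - mu_0 = (4.25, 5.25) - (8, 7) = (-3.75, -1.75).

Step 2 — sample covariance matrix, S[i,j] = (1/(n-1)) · Σ_k (x_{k,i} - mean_i) · (x_{k,j} - mean_j), divisor n-1 = 3:
  S[X_1,X_1] = ((1.75)·(1.75) + (-1.25)·(-1.25) + (-1.25)·(-1.25) + (0.75)·(0.75)) / 3 = 6.75/3 = 2.25
  S[X_1,X_2] = ((1.75)·(2.75) + (-1.25)·(3.75) + (-1.25)·(-3.25) + (0.75)·(-3.25)) / 3 = 1.75/3 = 0.5833
  S[X_2,X_2] = ((2.75)·(2.75) + (3.75)·(3.75) + (-3.25)·(-3.25) + (-3.25)·(-3.25)) / 3 = 42.75/3 = 14.25
  S = [[2.25, 0.5833],
 [0.5833, 14.25]].

Step 3 — invert S. det(S) = 2.25·14.25 - (0.5833)² = 31.7222.
  S^{-1} = (1/det) · [[d, -b], [-b, a]] = [[0.4492, -0.0184],
 [-0.0184, 0.0709]].

Step 4 — quadratic form (x̄ - mu_0)^T · S^{-1} · (x̄ - mu_0):
  S^{-1} · (x̄ - mu_0) = (-1.6524, -0.0552),
  (x̄ - mu_0)^T · [...] = (-3.75)·(-1.6524) + (-1.75)·(-0.0552) = 6.2929.

Step 5 — scale by n: T² = 4 · 6.2929 = 25.1716.

T² ≈ 25.1716


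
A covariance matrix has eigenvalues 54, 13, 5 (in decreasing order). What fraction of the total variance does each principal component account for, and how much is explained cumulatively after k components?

Step 1 — total variance = trace(Sigma) = Σ λ_i = 54 + 13 + 5 = 72.

Step 2 — fraction explained by component i = λ_i / Σ λ:
  PC1: 54/72 = 0.75
  PC2: 13/72 = 0.1806
  PC3: 5/72 = 0.0694

Step 3 — cumulative fraction after k components = (λ_1 + ... + λ_k) / Σ λ:
  k = 1: 54/72 = 0.75
  k = 2: (54 + 13)/72 = 67/72 = 0.9306
  k = 3: (54 + 13 + 5)/72 = 72/72 = 1

Summary (fraction, with percent):

explained: PC1 0.75 (75%), PC2 0.1806 (18.06%), PC3 0.0694 (6.94%);  cumulative: 0.75, 0.9306, 1


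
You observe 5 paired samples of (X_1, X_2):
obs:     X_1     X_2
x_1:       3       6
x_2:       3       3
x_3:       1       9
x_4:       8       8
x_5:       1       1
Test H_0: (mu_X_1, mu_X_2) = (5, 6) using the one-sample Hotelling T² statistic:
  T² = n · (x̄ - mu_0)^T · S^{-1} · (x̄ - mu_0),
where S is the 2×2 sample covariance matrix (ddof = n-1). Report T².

Step 1 — sample mean vector:
  mean(X_1) = (3 + 3 + 1 + 8 + 1) / 5 = 16/5 = 3.2
  mean(X_2) = (6 + 3 + 9 + 8 + 1) / 5 = 27/5 = 5.4
  x̄ = (3.2, 5.4),  deviation x̄ - mu_0 = (3.2, 5.4) - (5, 6) = (-1.8, -0.6).

Step 2 — sample covariance matrix, S[i,j] = (1/(n-1)) · Σ_k (x_{k,i} - mean_i) · (x_{k,j} - mean_j), divisor n-1 = 4:
  S[X_1,X_1] = ((-0.2)·(-0.2) + (-0.2)·(-0.2) + (-2.2)·(-2.2) + (4.8)·(4.8) + (-2.2)·(-2.2)) / 4 = 32.8/4 = 8.2
  S[X_1,X_2] = ((-0.2)·(0.6) + (-0.2)·(-2.4) + (-2.2)·(3.6) + (4.8)·(2.6) + (-2.2)·(-4.4)) / 4 = 14.6/4 = 3.65
  S[X_2,X_2] = ((0.6)·(0.6) + (-2.4)·(-2.4) + (3.6)·(3.6) + (2.6)·(2.6) + (-4.4)·(-4.4)) / 4 = 45.2/4 = 11.3
  S = [[8.2, 3.65],
 [3.65, 11.3]].

Step 3 — invert S. det(S) = 8.2·11.3 - (3.65)² = 79.3375.
  S^{-1} = (1/det) · [[d, -b], [-b, a]] = [[0.1424, -0.046],
 [-0.046, 0.1034]].

Step 4 — quadratic form (x̄ - mu_0)^T · S^{-1} · (x̄ - mu_0):
  S^{-1} · (x̄ - mu_0) = (-0.2288, 0.0208),
  (x̄ - mu_0)^T · [...] = (-1.8)·(-0.2288) + (-0.6)·(0.0208) = 0.3993.

Step 5 — scale by n: T² = 5 · 0.3993 = 1.9965.

T² ≈ 1.9965


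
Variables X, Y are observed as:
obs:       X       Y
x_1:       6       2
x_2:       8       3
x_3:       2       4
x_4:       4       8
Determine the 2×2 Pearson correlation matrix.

Step 1 — column means:
  mean(X) = (6 + 8 + 2 + 4) / 4 = 20/4 = 5
  mean(Y) = (2 + 3 + 4 + 8) / 4 = 17/4 = 4.25

Step 2 — sample variances and covariances s[i,j] = (1/(n-1)) · Σ_k (x_{k,i} - mean_i) · (x_{k,j} - mean_j), with n-1 = 3:
  s[X,X] = ((1)·(1) + (3)·(3) + (-3)·(-3) + (-1)·(-1)) / 3 = 20/3 = 6.6667
  s[X,Y] = ((1)·(-2.25) + (3)·(-1.25) + (-3)·(-0.25) + (-1)·(3.75)) / 3 = -9/3 = -3
  s[Y,Y] = ((-2.25)·(-2.25) + (-1.25)·(-1.25) + (-0.25)·(-0.25) + (3.75)·(3.75)) / 3 = 20.75/3 = 6.9167
  Sample standard deviations s_i = √(s[i,i]):
  s(X) = √(6.6667) = 2.582
  s(Y) = √(6.9167) = 2.63

Step 3 — r_{ij} = s_{ij} / (s_i · s_j):
  r[X,X] = 1 (diagonal).
  r[X,Y] = -3 / (2.582 · 2.63) = -3 / 6.7905 = -0.4418
  r[Y,Y] = 1 (diagonal).

R is symmetric with unit diagonal. Assembling:

R = [[1, -0.4418],
 [-0.4418, 1]]


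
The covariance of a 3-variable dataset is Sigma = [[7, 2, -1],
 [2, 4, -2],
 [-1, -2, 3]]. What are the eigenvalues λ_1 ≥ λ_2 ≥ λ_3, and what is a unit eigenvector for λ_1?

Step 1 — characteristic polynomial p(λ) = det(λI - Sigma) = λ³ - tr·λ² + c_1·λ - det, where tr = trace, c_1 = sum of the principal 2×2 minors, det = det(Sigma):
  tr = 7 + 4 + 3 = 14,
  c_1 = (7·4 - (2)²) + (7·3 - (-1)²) + (4·3 - (-2)²) = 24 + 20 + 8 = 52,
  det = 7·(4·3 - (-2)²) - (2)·((2)·3 - (-2)·(-1)) + (-1)·((2)·(-2) - 4·(-1)) = 7·(8) - (2)·(4) + (-1)·(0) = 48.
  So p(λ) = λ³ - 14λ² + 52λ - 48.
Step 2 — look for an integer root (rational root theorem: any rational root is an integer divisor of 48). Testing λ = 4:
  p(4) = 64 - 224 + 208 - 48 = 0  ✓
  Dividing out (λ - 4): p(λ) = (λ - 4)(λ² - 10λ + 12).
Step 3 — remaining eigenvalues from the quadratic λ² - 10λ + 12 = 0:
  Δ = 10² - 4·12 = 100 - 48 = 52,  λ = (10 ± √52)/2 = (10 ± 7.2111)/2 ≈ 8.6056 or 1.3944.
  Sorted: λ_1 = 8.6056,  λ_2 = 4,  λ_3 = 1.3944  (check: sum = 14 = tr ✓).

Step 4 — unit eigenvector for λ_1 ≈ 8.6056: v spans the null space of (Sigma - λ_1 I), whose rows are
  r_1 = (-1.6056, 2, -1),  r_2 = (2, -4.6056, -2),  r_3 = (-1, -2, -5.6056).
  v is orthogonal to every row, so take v ∝ r_1 × r_2 = ((2)·(-2) - (-1)·(-4.6056), (-1)·(2) - (-1.6056)·(-2), (-1.6056)·(-4.6056) - (2)·(2)) ≈ (-8.6056, -5.2111, 3.3944).
  Rescale (multiply by -1 so the first nonzero entry is positive): u = (8.6056, 5.2111, -3.3944).
  ||u|| = √((8.6056)² + (5.2111)² + (-3.3944)²) = √(112.7334) ≈ 10.6176,  v_1 = u/||u|| ≈ (0.8105, 0.4908, -0.3197) (||v_1|| = 1).

λ_1 = 8.6056,  λ_2 = 4,  λ_3 = 1.3944;  v_1 ≈ (0.8105, 0.4908, -0.3197)


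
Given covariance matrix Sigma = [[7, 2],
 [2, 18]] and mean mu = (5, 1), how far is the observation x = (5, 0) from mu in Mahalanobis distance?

Step 1 — centre the observation: (x - mu) = (0, -1).

Step 2 — invert Sigma. det(Sigma) = 7·18 - (2)² = 122.
  Sigma^{-1} = (1/det) · [[d, -b], [-b, a]] = [[0.1475, -0.0164],
 [-0.0164, 0.0574]].

Step 3 — form the quadratic (x - mu)^T · Sigma^{-1} · (x - mu):
  Sigma^{-1} · (x - mu) = (0.0164, -0.0574).
  (x - mu)^T · [Sigma^{-1} · (x - mu)] = (0)·(0.0164) + (-1)·(-0.0574) = 0.0574.

Step 4 — take square root: d = √(0.0574) ≈ 0.2395.

d(x, mu) = √(0.0574) ≈ 0.2395


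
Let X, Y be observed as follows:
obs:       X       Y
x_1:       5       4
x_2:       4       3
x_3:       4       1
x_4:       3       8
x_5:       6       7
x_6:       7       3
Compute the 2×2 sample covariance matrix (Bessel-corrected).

Step 1 — column means:
  mean(X) = (5 + 4 + 4 + 3 + 6 + 7) / 6 = 29/6 = 4.8333
  mean(Y) = (4 + 3 + 1 + 8 + 7 + 3) / 6 = 26/6 = 4.3333

Step 2 — sample covariance S[i,j] = (1/(n-1)) · Σ_k (x_{k,i} - mean_i) · (x_{k,j} - mean_j), with n-1 = 5.
  S[X,X] = ((0.1667)·(0.1667) + (-0.8333)·(-0.8333) + (-0.8333)·(-0.8333) + (-1.8333)·(-1.8333) + (1.1667)·(1.1667) + (2.1667)·(2.1667)) / 5 = 10.8333/5 = 2.1667
  S[X,Y] = ((0.1667)·(-0.3333) + (-0.8333)·(-1.3333) + (-0.8333)·(-3.3333) + (-1.8333)·(3.6667) + (1.1667)·(2.6667) + (2.1667)·(-1.3333)) / 5 = -2.6667/5 = -0.5333
  S[Y,Y] = ((-0.3333)·(-0.3333) + (-1.3333)·(-1.3333) + (-3.3333)·(-3.3333) + (3.6667)·(3.6667) + (2.6667)·(2.6667) + (-1.3333)·(-1.3333)) / 5 = 35.3333/5 = 7.0667

S is symmetric (S[j,i] = S[i,j]). Assembling:

S = [[2.1667, -0.5333],
 [-0.5333, 7.0667]]


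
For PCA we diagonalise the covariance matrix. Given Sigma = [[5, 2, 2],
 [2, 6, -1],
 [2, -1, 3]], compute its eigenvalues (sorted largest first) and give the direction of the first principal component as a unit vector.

Step 1 — characteristic polynomial p(λ) = det(λI - Sigma) = λ³ - tr·λ² + c_1·λ - det, where tr = trace, c_1 = sum of the principal 2×2 minors, det = det(Sigma):
  tr = 5 + 6 + 3 = 14,
  c_1 = (5·6 - (2)²) + (5·3 - (2)²) + (6·3 - (-1)²) = 26 + 11 + 17 = 54,
  det = 5·(6·3 - (-1)²) - (2)·((2)·3 - (-1)·(2)) + (2)·((2)·(-1) - 6·(2)) = 5·(17) - (2)·(8) + (2)·(-14) = 41.
  So p(λ) = λ³ - 14λ² + 54λ - 41.
Step 2 — look for an integer root (rational root theorem: any rational root is an integer divisor of 41). Testing λ = 1:
  p(1) = 1 - 14 + 54 - 41 = 0  ✓
  Dividing out (λ - 1): p(λ) = (λ - 1)(λ² - 13λ + 41).
Step 3 — remaining eigenvalues from the quadratic λ² - 13λ + 41 = 0:
  Δ = 13² - 4·41 = 169 - 164 = 5,  λ = (13 ± √5)/2 = (13 ± 2.2361)/2 ≈ 7.618 or 5.382.
  Sorted: λ_1 = 7.618,  λ_2 = 5.382,  λ_3 = 1  (check: sum = 14 = tr ✓).

Step 4 — unit eigenvector for λ_1 ≈ 7.618: v spans the null space of (Sigma - λ_1 I), whose rows are
  r_1 = (-2.618, 2, 2),  r_2 = (2, -1.618, -1),  r_3 = (2, -1, -4.618).
  v is orthogonal to every row, so take v ∝ r_1 × r_2 = ((2)·(-1) - (2)·(-1.618), (2)·(2) - (-2.618)·(-1), (-2.618)·(-1.618) - (2)·(2)) ≈ (1.2361, 1.382, 0.2361).
  Let u = (1.2361, 1.382, 0.2361).
  ||u|| = √((1.2361)² + (1.382)² + (0.2361)²) = √(3.4934) ≈ 1.8691,  v_1 = u/||u|| ≈ (0.6613, 0.7394, 0.1263) (||v_1|| = 1).

λ_1 = 7.618,  λ_2 = 5.382,  λ_3 = 1;  v_1 ≈ (0.6613, 0.7394, 0.1263)


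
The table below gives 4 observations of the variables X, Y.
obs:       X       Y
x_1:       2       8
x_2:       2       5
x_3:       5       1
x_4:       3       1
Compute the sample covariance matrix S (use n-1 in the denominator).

Step 1 — column means:
  mean(X) = (2 + 2 + 5 + 3) / 4 = 12/4 = 3
  mean(Y) = (8 + 5 + 1 + 1) / 4 = 15/4 = 3.75

Step 2 — sample covariance S[i,j] = (1/(n-1)) · Σ_k (x_{k,i} - mean_i) · (x_{k,j} - mean_j), with n-1 = 3.
  S[X,X] = ((-1)·(-1) + (-1)·(-1) + (2)·(2) + (0)·(0)) / 3 = 6/3 = 2
  S[X,Y] = ((-1)·(4.25) + (-1)·(1.25) + (2)·(-2.75) + (0)·(-2.75)) / 3 = -11/3 = -3.6667
  S[Y,Y] = ((4.25)·(4.25) + (1.25)·(1.25) + (-2.75)·(-2.75) + (-2.75)·(-2.75)) / 3 = 34.75/3 = 11.5833

S is symmetric (S[j,i] = S[i,j]). Assembling:

S = [[2, -3.6667],
 [-3.6667, 11.5833]]


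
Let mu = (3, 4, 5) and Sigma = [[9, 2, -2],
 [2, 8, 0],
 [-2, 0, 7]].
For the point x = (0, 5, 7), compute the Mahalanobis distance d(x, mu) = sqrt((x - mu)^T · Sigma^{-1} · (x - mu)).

Step 1 — centre the observation: (x - mu) = (-3, 1, 2).

Step 2 — invert Sigma (cofactor / det for 3×3, or solve directly):
  Sigma^{-1} = [[0.1261, -0.0315, 0.036],
 [-0.0315, 0.1329, -0.009],
 [0.036, -0.009, 0.1532]].

Step 3 — form the quadratic (x - mu)^T · Sigma^{-1} · (x - mu):
  Sigma^{-1} · (x - mu) = (-0.3378, 0.2095, 0.1892).
  (x - mu)^T · [Sigma^{-1} · (x - mu)] = (-3)·(-0.3378) + (1)·(0.2095) + (2)·(0.1892) = 1.6014.

Step 4 — take square root: d = √(1.6014) ≈ 1.2654.

d(x, mu) = √(1.6014) ≈ 1.2654


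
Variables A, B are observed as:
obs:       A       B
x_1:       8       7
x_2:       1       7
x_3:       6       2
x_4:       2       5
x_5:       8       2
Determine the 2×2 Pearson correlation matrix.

Step 1 — column means:
  mean(A) = (8 + 1 + 6 + 2 + 8) / 5 = 25/5 = 5
  mean(B) = (7 + 7 + 2 + 5 + 2) / 5 = 23/5 = 4.6

Step 2 — sample variances and covariances s[i,j] = (1/(n-1)) · Σ_k (x_{k,i} - mean_i) · (x_{k,j} - mean_j), with n-1 = 4:
  s[A,A] = ((3)·(3) + (-4)·(-4) + (1)·(1) + (-3)·(-3) + (3)·(3)) / 4 = 44/4 = 11
  s[A,B] = ((3)·(2.4) + (-4)·(2.4) + (1)·(-2.6) + (-3)·(0.4) + (3)·(-2.6)) / 4 = -14/4 = -3.5
  s[B,B] = ((2.4)·(2.4) + (2.4)·(2.4) + (-2.6)·(-2.6) + (0.4)·(0.4) + (-2.6)·(-2.6)) / 4 = 25.2/4 = 6.3
  Sample standard deviations s_i = √(s[i,i]):
  s(A) = √(11) = 3.3166
  s(B) = √(6.3) = 2.51

Step 3 — r_{ij} = s_{ij} / (s_i · s_j):
  r[A,A] = 1 (diagonal).
  r[A,B] = -3.5 / (3.3166 · 2.51) = -3.5 / 8.3247 = -0.4204
  r[B,B] = 1 (diagonal).

R is symmetric with unit diagonal. Assembling:

R = [[1, -0.4204],
 [-0.4204, 1]]


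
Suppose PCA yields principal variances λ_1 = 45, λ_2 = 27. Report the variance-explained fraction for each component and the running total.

Step 1 — total variance = trace(Sigma) = Σ λ_i = 45 + 27 = 72.

Step 2 — fraction explained by component i = λ_i / Σ λ:
  PC1: 45/72 = 0.625
  PC2: 27/72 = 0.375

Step 3 — cumulative fraction after k components = (λ_1 + ... + λ_k) / Σ λ:
  k = 1: 45/72 = 0.625
  k = 2: (45 + 27)/72 = 72/72 = 1

Summary (fraction, with percent):

explained: PC1 0.625 (62.5%), PC2 0.375 (37.5%);  cumulative: 0.625, 1


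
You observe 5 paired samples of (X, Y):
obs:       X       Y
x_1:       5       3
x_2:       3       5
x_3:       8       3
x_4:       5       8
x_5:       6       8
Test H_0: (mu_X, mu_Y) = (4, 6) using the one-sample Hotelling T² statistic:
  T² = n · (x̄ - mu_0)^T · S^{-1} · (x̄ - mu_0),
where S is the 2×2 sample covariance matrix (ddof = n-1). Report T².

Step 1 — sample mean vector:
  mean(X) = (5 + 3 + 8 + 5 + 6) / 5 = 27/5 = 5.4
  mean(Y) = (3 + 5 + 3 + 8 + 8) / 5 = 27/5 = 5.4
  x̄ = (5.4, 5.4),  deviation x̄ - mu_0 = (5.4, 5.4) - (4, 6) = (1.4, -0.6).

Step 2 — sample covariance matrix, S[i,j] = (1/(n-1)) · Σ_k (x_{k,i} - mean_i) · (x_{k,j} - mean_j), divisor n-1 = 4:
  S[X,X] = ((-0.4)·(-0.4) + (-2.4)·(-2.4) + (2.6)·(2.6) + (-0.4)·(-0.4) + (0.6)·(0.6)) / 4 = 13.2/4 = 3.3
  S[X,Y] = ((-0.4)·(-2.4) + (-2.4)·(-0.4) + (2.6)·(-2.4) + (-0.4)·(2.6) + (0.6)·(2.6)) / 4 = -3.8/4 = -0.95
  S[Y,Y] = ((-2.4)·(-2.4) + (-0.4)·(-0.4) + (-2.4)·(-2.4) + (2.6)·(2.6) + (2.6)·(2.6)) / 4 = 25.2/4 = 6.3
  S = [[3.3, -0.95],
 [-0.95, 6.3]].

Step 3 — invert S. det(S) = 3.3·6.3 - (-0.95)² = 19.8875.
  S^{-1} = (1/det) · [[d, -b], [-b, a]] = [[0.3168, 0.0478],
 [0.0478, 0.1659]].

Step 4 — quadratic form (x̄ - mu_0)^T · S^{-1} · (x̄ - mu_0):
  S^{-1} · (x̄ - mu_0) = (0.4148, -0.0327),
  (x̄ - mu_0)^T · [...] = (1.4)·(0.4148) + (-0.6)·(-0.0327) = 0.6004.

Step 5 — scale by n: T² = 5 · 0.6004 = 3.0019.

T² ≈ 3.0019


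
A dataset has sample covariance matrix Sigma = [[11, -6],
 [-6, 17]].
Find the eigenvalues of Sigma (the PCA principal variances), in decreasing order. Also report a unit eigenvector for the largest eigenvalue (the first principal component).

Step 1 — characteristic polynomial of 2×2 Sigma:
  det(Sigma - λI) = λ² - trace · λ + det = 0.
  trace = 11 + 17 = 28, det = 11·17 - (-6)² = 151.
Step 2 — discriminant:
  Δ = trace² - 4·det = 784 - 604 = 180.
Step 3 — eigenvalues:
  λ = (trace ± √Δ)/2 = (28 ± 13.4164)/2,
  λ_1 = 20.7082,  λ_2 = 7.2918.

Step 4 — unit eigenvector for λ_1: solve (Sigma - λ_1 I)v = 0. First row:
  (11 - 20.7082)·v_x + (-6)·v_y = 0, i.e. (-9.7082)·v_x + (-6)·v_y = 0,
  so v ∝ (b, λ_1 - a) = (-6, 9.7082); multiply by -1 so the first entry is positive: u = (6, -9.7082).
  ||u|| = √((6)² + (-9.7082)²) = √(130.2492) ≈ 11.4127,
  v_1 = u/||u|| ≈ (0.5257, -0.8507) (||v_1|| = 1).

λ_1 = 20.7082,  λ_2 = 7.2918;  v_1 ≈ (0.5257, -0.8507)


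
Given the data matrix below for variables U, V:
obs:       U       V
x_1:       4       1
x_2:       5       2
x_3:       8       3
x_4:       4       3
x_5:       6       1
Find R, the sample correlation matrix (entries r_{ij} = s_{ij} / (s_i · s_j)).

Step 1 — column means:
  mean(U) = (4 + 5 + 8 + 4 + 6) / 5 = 27/5 = 5.4
  mean(V) = (1 + 2 + 3 + 3 + 1) / 5 = 10/5 = 2

Step 2 — sample variances and covariances s[i,j] = (1/(n-1)) · Σ_k (x_{k,i} - mean_i) · (x_{k,j} - mean_j), with n-1 = 4:
  s[U,U] = ((-1.4)·(-1.4) + (-0.4)·(-0.4) + (2.6)·(2.6) + (-1.4)·(-1.4) + (0.6)·(0.6)) / 4 = 11.2/4 = 2.8
  s[U,V] = ((-1.4)·(-1) + (-0.4)·(0) + (2.6)·(1) + (-1.4)·(1) + (0.6)·(-1)) / 4 = 2/4 = 0.5
  s[V,V] = ((-1)·(-1) + (0)·(0) + (1)·(1) + (1)·(1) + (-1)·(-1)) / 4 = 4/4 = 1
  Sample standard deviations s_i = √(s[i,i]):
  s(U) = √(2.8) = 1.6733
  s(V) = √(1) = 1

Step 3 — r_{ij} = s_{ij} / (s_i · s_j):
  r[U,U] = 1 (diagonal).
  r[U,V] = 0.5 / (1.6733 · 1) = 0.5 / 1.6733 = 0.2988
  r[V,V] = 1 (diagonal).

R is symmetric with unit diagonal. Assembling:

R = [[1, 0.2988],
 [0.2988, 1]]


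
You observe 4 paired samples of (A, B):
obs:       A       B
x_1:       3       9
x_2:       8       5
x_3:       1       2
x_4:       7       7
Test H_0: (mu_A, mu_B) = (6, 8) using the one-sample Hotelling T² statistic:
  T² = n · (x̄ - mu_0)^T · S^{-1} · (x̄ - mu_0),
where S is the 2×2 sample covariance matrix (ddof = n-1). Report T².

Step 1 — sample mean vector:
  mean(A) = (3 + 8 + 1 + 7) / 4 = 19/4 = 4.75
  mean(B) = (9 + 5 + 2 + 7) / 4 = 23/4 = 5.75
  x̄ = (4.75, 5.75),  deviation x̄ - mu_0 = (4.75, 5.75) - (6, 8) = (-1.25, -2.25).

Step 2 — sample covariance matrix, S[i,j] = (1/(n-1)) · Σ_k (x_{k,i} - mean_i) · (x_{k,j} - mean_j), divisor n-1 = 3:
  S[A,A] = ((-1.75)·(-1.75) + (3.25)·(3.25) + (-3.75)·(-3.75) + (2.25)·(2.25)) / 3 = 32.75/3 = 10.9167
  S[A,B] = ((-1.75)·(3.25) + (3.25)·(-0.75) + (-3.75)·(-3.75) + (2.25)·(1.25)) / 3 = 8.75/3 = 2.9167
  S[B,B] = ((3.25)·(3.25) + (-0.75)·(-0.75) + (-3.75)·(-3.75) + (1.25)·(1.25)) / 3 = 26.75/3 = 8.9167
  S = [[10.9167, 2.9167],
 [2.9167, 8.9167]].

Step 3 — invert S. det(S) = 10.9167·8.9167 - (2.9167)² = 88.8333.
  S^{-1} = (1/det) · [[d, -b], [-b, a]] = [[0.1004, -0.0328],
 [-0.0328, 0.1229]].

Step 4 — quadratic form (x̄ - mu_0)^T · S^{-1} · (x̄ - mu_0):
  S^{-1} · (x̄ - mu_0) = (-0.0516, -0.2355),
  (x̄ - mu_0)^T · [...] = (-1.25)·(-0.0516) + (-2.25)·(-0.2355) = 0.5943.

Step 5 — scale by n: T² = 4 · 0.5943 = 2.3771.

T² ≈ 2.3771


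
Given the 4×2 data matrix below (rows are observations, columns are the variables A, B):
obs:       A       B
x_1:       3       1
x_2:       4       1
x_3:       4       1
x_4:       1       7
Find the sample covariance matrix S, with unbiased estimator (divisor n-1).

Step 1 — column means:
  mean(A) = (3 + 4 + 4 + 1) / 4 = 12/4 = 3
  mean(B) = (1 + 1 + 1 + 7) / 4 = 10/4 = 2.5

Step 2 — sample covariance S[i,j] = (1/(n-1)) · Σ_k (x_{k,i} - mean_i) · (x_{k,j} - mean_j), with n-1 = 3.
  S[A,A] = ((0)·(0) + (1)·(1) + (1)·(1) + (-2)·(-2)) / 3 = 6/3 = 2
  S[A,B] = ((0)·(-1.5) + (1)·(-1.5) + (1)·(-1.5) + (-2)·(4.5)) / 3 = -12/3 = -4
  S[B,B] = ((-1.5)·(-1.5) + (-1.5)·(-1.5) + (-1.5)·(-1.5) + (4.5)·(4.5)) / 3 = 27/3 = 9

S is symmetric (S[j,i] = S[i,j]). Assembling:

S = [[2, -4],
 [-4, 9]]


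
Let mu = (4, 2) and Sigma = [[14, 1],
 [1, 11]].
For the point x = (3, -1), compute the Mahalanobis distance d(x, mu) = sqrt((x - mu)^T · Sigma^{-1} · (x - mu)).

Step 1 — centre the observation: (x - mu) = (-1, -3).

Step 2 — invert Sigma. det(Sigma) = 14·11 - (1)² = 153.
  Sigma^{-1} = (1/det) · [[d, -b], [-b, a]] = [[0.0719, -0.0065],
 [-0.0065, 0.0915]].

Step 3 — form the quadratic (x - mu)^T · Sigma^{-1} · (x - mu):
  Sigma^{-1} · (x - mu) = (-0.0523, -0.268).
  (x - mu)^T · [Sigma^{-1} · (x - mu)] = (-1)·(-0.0523) + (-3)·(-0.268) = 0.8562.

Step 4 — take square root: d = √(0.8562) ≈ 0.9253.

d(x, mu) = √(0.8562) ≈ 0.9253


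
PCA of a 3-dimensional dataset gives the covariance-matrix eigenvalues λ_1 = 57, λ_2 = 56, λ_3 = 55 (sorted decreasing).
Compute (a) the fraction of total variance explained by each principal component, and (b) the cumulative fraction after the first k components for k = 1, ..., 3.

Step 1 — total variance = trace(Sigma) = Σ λ_i = 57 + 56 + 55 = 168.

Step 2 — fraction explained by component i = λ_i / Σ λ:
  PC1: 57/168 = 0.3393
  PC2: 56/168 = 0.3333
  PC3: 55/168 = 0.3274

Step 3 — cumulative fraction after k components = (λ_1 + ... + λ_k) / Σ λ:
  k = 1: 57/168 = 0.3393
  k = 2: (57 + 56)/168 = 113/168 = 0.6726
  k = 3: (57 + 56 + 55)/168 = 168/168 = 1

Summary (fraction, with percent):

explained: PC1 0.3393 (33.93%), PC2 0.3333 (33.33%), PC3 0.3274 (32.74%);  cumulative: 0.3393, 0.6726, 1


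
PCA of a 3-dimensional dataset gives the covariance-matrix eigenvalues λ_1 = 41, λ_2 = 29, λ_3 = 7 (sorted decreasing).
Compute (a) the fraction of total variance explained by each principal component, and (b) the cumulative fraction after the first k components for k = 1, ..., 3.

Step 1 — total variance = trace(Sigma) = Σ λ_i = 41 + 29 + 7 = 77.

Step 2 — fraction explained by component i = λ_i / Σ λ:
  PC1: 41/77 = 0.5325
  PC2: 29/77 = 0.3766
  PC3: 7/77 = 0.0909

Step 3 — cumulative fraction after k components = (λ_1 + ... + λ_k) / Σ λ:
  k = 1: 41/77 = 0.5325
  k = 2: (41 + 29)/77 = 70/77 = 0.9091
  k = 3: (41 + 29 + 7)/77 = 77/77 = 1

Summary (fraction, with percent):

explained: PC1 0.5325 (53.25%), PC2 0.3766 (37.66%), PC3 0.0909 (9.09%);  cumulative: 0.5325, 0.9091, 1


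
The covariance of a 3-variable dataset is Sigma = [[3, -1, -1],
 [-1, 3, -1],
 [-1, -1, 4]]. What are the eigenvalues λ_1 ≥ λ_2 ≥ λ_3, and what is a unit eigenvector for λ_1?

Step 1 — characteristic polynomial p(λ) = det(λI - Sigma) = λ³ - tr·λ² + c_1·λ - det, where tr = trace, c_1 = sum of the principal 2×2 minors, det = det(Sigma):
  tr = 3 + 3 + 4 = 10,
  c_1 = (3·3 - (-1)²) + (3·4 - (-1)²) + (3·4 - (-1)²) = 8 + 11 + 11 = 30,
  det = 3·(3·4 - (-1)²) - (-1)·((-1)·4 - (-1)·(-1)) + (-1)·((-1)·(-1) - 3·(-1)) = 3·(11) - (-1)·(-5) + (-1)·(4) = 24.
  So p(λ) = λ³ - 10λ² + 30λ - 24.
Step 2 — look for an integer root (rational root theorem: any rational root is an integer divisor of 24). Testing λ = 4:
  p(4) = 64 - 160 + 120 - 24 = 0  ✓
  Dividing out (λ - 4): p(λ) = (λ - 4)(λ² - 6λ + 6).
Step 3 — remaining eigenvalues from the quadratic λ² - 6λ + 6 = 0:
  Δ = 6² - 4·6 = 36 - 24 = 12,  λ = (6 ± √12)/2 = (6 ± 3.4641)/2 ≈ 4.7321 or 1.2679.
  Sorted: λ_1 = 4.7321,  λ_2 = 4,  λ_3 = 1.2679  (check: sum = 10 = tr ✓).

Step 4 — unit eigenvector for λ_1 ≈ 4.7321: v spans the null space of (Sigma - λ_1 I), whose rows are
  r_1 = (-1.7321, -1, -1),  r_2 = (-1, -1.7321, -1),  r_3 = (-1, -1, -0.7321).
  v is orthogonal to every row, so take v ∝ r_1 × r_2 = ((-1)·(-1) - (-1)·(-1.7321), (-1)·(-1) - (-1.7321)·(-1), (-1.7321)·(-1.7321) - (-1)·(-1)) ≈ (-0.7321, -0.7321, 2).
  Rescale (multiply by -1 so the first nonzero entry is positive): u = (0.7321, 0.7321, -2).
  ||u|| = √((0.7321)² + (0.7321)² + (-2)²) = √(5.0718) ≈ 2.2521,  v_1 = u/||u|| ≈ (0.3251, 0.3251, -0.8881) (||v_1|| = 1).

λ_1 = 4.7321,  λ_2 = 4,  λ_3 = 1.2679;  v_1 ≈ (0.3251, 0.3251, -0.8881)


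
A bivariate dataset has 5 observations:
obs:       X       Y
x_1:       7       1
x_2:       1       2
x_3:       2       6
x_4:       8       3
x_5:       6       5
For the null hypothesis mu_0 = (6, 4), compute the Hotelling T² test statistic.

Step 1 — sample mean vector:
  mean(X) = (7 + 1 + 2 + 8 + 6) / 5 = 24/5 = 4.8
  mean(Y) = (1 + 2 + 6 + 3 + 5) / 5 = 17/5 = 3.4
  x̄ = (4.8, 3.4),  deviation x̄ - mu_0 = (4.8, 3.4) - (6, 4) = (-1.2, -0.6).

Step 2 — sample covariance matrix, S[i,j] = (1/(n-1)) · Σ_k (x_{k,i} - mean_i) · (x_{k,j} - mean_j), divisor n-1 = 4:
  S[X,X] = ((2.2)·(2.2) + (-3.8)·(-3.8) + (-2.8)·(-2.8) + (3.2)·(3.2) + (1.2)·(1.2)) / 4 = 38.8/4 = 9.7
  S[X,Y] = ((2.2)·(-2.4) + (-3.8)·(-1.4) + (-2.8)·(2.6) + (3.2)·(-0.4) + (1.2)·(1.6)) / 4 = -6.6/4 = -1.65
  S[Y,Y] = ((-2.4)·(-2.4) + (-1.4)·(-1.4) + (2.6)·(2.6) + (-0.4)·(-0.4) + (1.6)·(1.6)) / 4 = 17.2/4 = 4.3
  S = [[9.7, -1.65],
 [-1.65, 4.3]].

Step 3 — invert S. det(S) = 9.7·4.3 - (-1.65)² = 38.9875.
  S^{-1} = (1/det) · [[d, -b], [-b, a]] = [[0.1103, 0.0423],
 [0.0423, 0.2488]].

Step 4 — quadratic form (x̄ - mu_0)^T · S^{-1} · (x̄ - mu_0):
  S^{-1} · (x̄ - mu_0) = (-0.1577, -0.2001),
  (x̄ - mu_0)^T · [...] = (-1.2)·(-0.1577) + (-0.6)·(-0.2001) = 0.3093.

Step 5 — scale by n: T² = 5 · 0.3093 = 1.5466.

T² ≈ 1.5466


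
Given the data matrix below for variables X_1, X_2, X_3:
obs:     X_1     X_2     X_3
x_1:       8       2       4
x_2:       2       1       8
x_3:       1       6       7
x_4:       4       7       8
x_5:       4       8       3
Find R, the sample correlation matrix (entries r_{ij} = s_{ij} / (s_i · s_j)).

Step 1 — column means:
  mean(X_1) = (8 + 2 + 1 + 4 + 4) / 5 = 19/5 = 3.8
  mean(X_2) = (2 + 1 + 6 + 7 + 8) / 5 = 24/5 = 4.8
  mean(X_3) = (4 + 8 + 7 + 8 + 3) / 5 = 30/5 = 6

Step 2 — sample variances and covariances s[i,j] = (1/(n-1)) · Σ_k (x_{k,i} - mean_i) · (x_{k,j} - mean_j), with n-1 = 4:
  s[X_1,X_1] = ((4.2)·(4.2) + (-1.8)·(-1.8) + (-2.8)·(-2.8) + (0.2)·(0.2) + (0.2)·(0.2)) / 4 = 28.8/4 = 7.2
  s[X_1,X_2] = ((4.2)·(-2.8) + (-1.8)·(-3.8) + (-2.8)·(1.2) + (0.2)·(2.2) + (0.2)·(3.2)) / 4 = -7.2/4 = -1.8
  s[X_1,X_3] = ((4.2)·(-2) + (-1.8)·(2) + (-2.8)·(1) + (0.2)·(2) + (0.2)·(-3)) / 4 = -15/4 = -3.75
  s[X_2,X_2] = ((-2.8)·(-2.8) + (-3.8)·(-3.8) + (1.2)·(1.2) + (2.2)·(2.2) + (3.2)·(3.2)) / 4 = 38.8/4 = 9.7
  s[X_2,X_3] = ((-2.8)·(-2) + (-3.8)·(2) + (1.2)·(1) + (2.2)·(2) + (3.2)·(-3)) / 4 = -6/4 = -1.5
  s[X_3,X_3] = ((-2)·(-2) + (2)·(2) + (1)·(1) + (2)·(2) + (-3)·(-3)) / 4 = 22/4 = 5.5
  Sample standard deviations s_i = √(s[i,i]):
  s(X_1) = √(7.2) = 2.6833
  s(X_2) = √(9.7) = 3.1145
  s(X_3) = √(5.5) = 2.3452

Step 3 — r_{ij} = s_{ij} / (s_i · s_j):
  r[X_1,X_1] = 1 (diagonal).
  r[X_1,X_2] = -1.8 / (2.6833 · 3.1145) = -1.8 / 8.357 = -0.2154
  r[X_1,X_3] = -3.75 / (2.6833 · 2.3452) = -3.75 / 6.2929 = -0.5959
  r[X_2,X_2] = 1 (diagonal).
  r[X_2,X_3] = -1.5 / (3.1145 · 2.3452) = -1.5 / 7.3041 = -0.2054
  r[X_3,X_3] = 1 (diagonal).

R is symmetric with unit diagonal. Assembling:

R = [[1, -0.2154, -0.5959],
 [-0.2154, 1, -0.2054],
 [-0.5959, -0.2054, 1]]


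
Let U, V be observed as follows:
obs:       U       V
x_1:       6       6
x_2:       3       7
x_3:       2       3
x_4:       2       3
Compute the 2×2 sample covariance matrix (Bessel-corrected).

Step 1 — column means:
  mean(U) = (6 + 3 + 2 + 2) / 4 = 13/4 = 3.25
  mean(V) = (6 + 7 + 3 + 3) / 4 = 19/4 = 4.75

Step 2 — sample covariance S[i,j] = (1/(n-1)) · Σ_k (x_{k,i} - mean_i) · (x_{k,j} - mean_j), with n-1 = 3.
  S[U,U] = ((2.75)·(2.75) + (-0.25)·(-0.25) + (-1.25)·(-1.25) + (-1.25)·(-1.25)) / 3 = 10.75/3 = 3.5833
  S[U,V] = ((2.75)·(1.25) + (-0.25)·(2.25) + (-1.25)·(-1.75) + (-1.25)·(-1.75)) / 3 = 7.25/3 = 2.4167
  S[V,V] = ((1.25)·(1.25) + (2.25)·(2.25) + (-1.75)·(-1.75) + (-1.75)·(-1.75)) / 3 = 12.75/3 = 4.25

S is symmetric (S[j,i] = S[i,j]). Assembling:

S = [[3.5833, 2.4167],
 [2.4167, 4.25]]


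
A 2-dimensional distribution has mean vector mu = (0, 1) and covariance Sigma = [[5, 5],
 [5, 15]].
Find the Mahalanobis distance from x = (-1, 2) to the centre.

Step 1 — centre the observation: (x - mu) = (-1, 1).

Step 2 — invert Sigma. det(Sigma) = 5·15 - (5)² = 50.
  Sigma^{-1} = (1/det) · [[d, -b], [-b, a]] = [[0.3, -0.1],
 [-0.1, 0.1]].

Step 3 — form the quadratic (x - mu)^T · Sigma^{-1} · (x - mu):
  Sigma^{-1} · (x - mu) = (-0.4, 0.2).
  (x - mu)^T · [Sigma^{-1} · (x - mu)] = (-1)·(-0.4) + (1)·(0.2) = 0.6.

Step 4 — take square root: d = √(0.6) ≈ 0.7746.

d(x, mu) = √(0.6) ≈ 0.7746


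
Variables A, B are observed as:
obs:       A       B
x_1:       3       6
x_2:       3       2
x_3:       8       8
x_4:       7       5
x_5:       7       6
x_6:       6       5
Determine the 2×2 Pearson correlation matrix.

Step 1 — column means:
  mean(A) = (3 + 3 + 8 + 7 + 7 + 6) / 6 = 34/6 = 5.6667
  mean(B) = (6 + 2 + 8 + 5 + 6 + 5) / 6 = 32/6 = 5.3333

Step 2 — sample variances and covariances s[i,j] = (1/(n-1)) · Σ_k (x_{k,i} - mean_i) · (x_{k,j} - mean_j), with n-1 = 5:
  s[A,A] = ((-2.6667)·(-2.6667) + (-2.6667)·(-2.6667) + (2.3333)·(2.3333) + (1.3333)·(1.3333) + (1.3333)·(1.3333) + (0.3333)·(0.3333)) / 5 = 23.3333/5 = 4.6667
  s[A,B] = ((-2.6667)·(0.6667) + (-2.6667)·(-3.3333) + (2.3333)·(2.6667) + (1.3333)·(-0.3333) + (1.3333)·(0.6667) + (0.3333)·(-0.3333)) / 5 = 13.6667/5 = 2.7333
  s[B,B] = ((0.6667)·(0.6667) + (-3.3333)·(-3.3333) + (2.6667)·(2.6667) + (-0.3333)·(-0.3333) + (0.6667)·(0.6667) + (-0.3333)·(-0.3333)) / 5 = 19.3333/5 = 3.8667
  Sample standard deviations s_i = √(s[i,i]):
  s(A) = √(4.6667) = 2.1602
  s(B) = √(3.8667) = 1.9664

Step 3 — r_{ij} = s_{ij} / (s_i · s_j):
  r[A,A] = 1 (diagonal).
  r[A,B] = 2.7333 / (2.1602 · 1.9664) = 2.7333 / 4.2479 = 0.6435
  r[B,B] = 1 (diagonal).

R is symmetric with unit diagonal. Assembling:

R = [[1, 0.6435],
 [0.6435, 1]]


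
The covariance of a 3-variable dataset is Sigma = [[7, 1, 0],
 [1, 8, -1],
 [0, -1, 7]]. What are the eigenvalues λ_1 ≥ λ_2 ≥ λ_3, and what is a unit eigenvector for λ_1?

Step 1 — characteristic polynomial p(λ) = det(λI - Sigma) = λ³ - tr·λ² + c_1·λ - det, where tr = trace, c_1 = sum of the principal 2×2 minors, det = det(Sigma):
  tr = 7 + 8 + 7 = 22,
  c_1 = (7·8 - (1)²) + (7·7 - (0)²) + (8·7 - (-1)²) = 55 + 49 + 55 = 159,
  det = 7·(8·7 - (-1)²) - (1)·((1)·7 - (-1)·(0)) + (0)·((1)·(-1) - 8·(0)) = 7·(55) - (1)·(7) + (0)·(-1) = 378.
  So p(λ) = λ³ - 22λ² + 159λ - 378.
Step 2 — look for an integer root (rational root theorem: any rational root is an integer divisor of 378). Testing λ = 6:
  p(6) = 216 - 792 + 954 - 378 = 0  ✓
  Dividing out (λ - 6): p(λ) = (λ - 6)(λ² - 16λ + 63).
Step 3 — remaining eigenvalues from the quadratic λ² - 16λ + 63 = 0:
  Δ = 16² - 4·63 = 256 - 252 = 4,  λ = (16 ± √4)/2 = (16 ± 2)/2 = 9 or 7.
  Sorted: λ_1 = 9,  λ_2 = 7,  λ_3 = 6  (check: sum = 22 = tr ✓).

Step 4 — unit eigenvector for λ_1 = 9: v spans the null space of (Sigma - λ_1 I), whose rows are
  r_1 = (-2, 1, 0),  r_2 = (1, -1, -1),  r_3 = (0, -1, -2).
  v is orthogonal to every row, so take v ∝ r_1 × r_2 = ((1)·(-1) - (0)·(-1), (0)·(1) - (-2)·(-1), (-2)·(-1) - (1)·(1)) = (-1, -2, 1).
  Rescale (multiply by -1 so the first nonzero entry is positive): u = (1, 2, -1).
  ||u|| = √((1)² + (2)² + (-1)²) = √(6) ≈ 2.4495,  v_1 = u/||u|| ≈ (0.4082, 0.8165, -0.4082) (||v_1|| = 1).

λ_1 = 9,  λ_2 = 7,  λ_3 = 6;  v_1 ≈ (0.4082, 0.8165, -0.4082)


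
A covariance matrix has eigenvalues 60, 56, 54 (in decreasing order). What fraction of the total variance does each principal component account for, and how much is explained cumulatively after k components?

Step 1 — total variance = trace(Sigma) = Σ λ_i = 60 + 56 + 54 = 170.

Step 2 — fraction explained by component i = λ_i / Σ λ:
  PC1: 60/170 = 0.3529
  PC2: 56/170 = 0.3294
  PC3: 54/170 = 0.3176

Step 3 — cumulative fraction after k components = (λ_1 + ... + λ_k) / Σ λ:
  k = 1: 60/170 = 0.3529
  k = 2: (60 + 56)/170 = 116/170 = 0.6824
  k = 3: (60 + 56 + 54)/170 = 170/170 = 1

Summary (fraction, with percent):

explained: PC1 0.3529 (35.29%), PC2 0.3294 (32.94%), PC3 0.3176 (31.76%);  cumulative: 0.3529, 0.6824, 1


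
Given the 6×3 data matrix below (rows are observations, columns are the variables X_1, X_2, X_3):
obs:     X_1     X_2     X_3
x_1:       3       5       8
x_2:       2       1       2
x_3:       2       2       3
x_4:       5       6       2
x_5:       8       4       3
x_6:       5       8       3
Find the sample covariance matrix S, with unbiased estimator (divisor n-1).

Step 1 — column means:
  mean(X_1) = (3 + 2 + 2 + 5 + 8 + 5) / 6 = 25/6 = 4.1667
  mean(X_2) = (5 + 1 + 2 + 6 + 4 + 8) / 6 = 26/6 = 4.3333
  mean(X_3) = (8 + 2 + 3 + 2 + 3 + 3) / 6 = 21/6 = 3.5

Step 2 — sample covariance S[i,j] = (1/(n-1)) · Σ_k (x_{k,i} - mean_i) · (x_{k,j} - mean_j), with n-1 = 5.
  S[X_1,X_1] = ((-1.1667)·(-1.1667) + (-2.1667)·(-2.1667) + (-2.1667)·(-2.1667) + (0.8333)·(0.8333) + (3.8333)·(3.8333) + (0.8333)·(0.8333)) / 5 = 26.8333/5 = 5.3667
  S[X_1,X_2] = ((-1.1667)·(0.6667) + (-2.1667)·(-3.3333) + (-2.1667)·(-2.3333) + (0.8333)·(1.6667) + (3.8333)·(-0.3333) + (0.8333)·(3.6667)) / 5 = 14.6667/5 = 2.9333
  S[X_1,X_3] = ((-1.1667)·(4.5) + (-2.1667)·(-1.5) + (-2.1667)·(-0.5) + (0.8333)·(-1.5) + (3.8333)·(-0.5) + (0.8333)·(-0.5)) / 5 = -4.5/5 = -0.9
  S[X_2,X_2] = ((0.6667)·(0.6667) + (-3.3333)·(-3.3333) + (-2.3333)·(-2.3333) + (1.6667)·(1.6667) + (-0.3333)·(-0.3333) + (3.6667)·(3.6667)) / 5 = 33.3333/5 = 6.6667
  S[X_2,X_3] = ((0.6667)·(4.5) + (-3.3333)·(-1.5) + (-2.3333)·(-0.5) + (1.6667)·(-1.5) + (-0.3333)·(-0.5) + (3.6667)·(-0.5)) / 5 = 5/5 = 1
  S[X_3,X_3] = ((4.5)·(4.5) + (-1.5)·(-1.5) + (-0.5)·(-0.5) + (-1.5)·(-1.5) + (-0.5)·(-0.5) + (-0.5)·(-0.5)) / 5 = 25.5/5 = 5.1

S is symmetric (S[j,i] = S[i,j]). Assembling:

S = [[5.3667, 2.9333, -0.9],
 [2.9333, 6.6667, 1],
 [-0.9, 1, 5.1]]


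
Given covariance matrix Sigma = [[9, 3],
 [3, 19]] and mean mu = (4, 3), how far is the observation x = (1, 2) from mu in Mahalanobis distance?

Step 1 — centre the observation: (x - mu) = (-3, -1).

Step 2 — invert Sigma. det(Sigma) = 9·19 - (3)² = 162.
  Sigma^{-1} = (1/det) · [[d, -b], [-b, a]] = [[0.1173, -0.0185],
 [-0.0185, 0.0556]].

Step 3 — form the quadratic (x - mu)^T · Sigma^{-1} · (x - mu):
  Sigma^{-1} · (x - mu) = (-0.3333, 0).
  (x - mu)^T · [Sigma^{-1} · (x - mu)] = (-3)·(-0.3333) + (-1)·(0) = 1.

Step 4 — take square root: d = √(1) ≈ 1.

d(x, mu) = √(1) ≈ 1


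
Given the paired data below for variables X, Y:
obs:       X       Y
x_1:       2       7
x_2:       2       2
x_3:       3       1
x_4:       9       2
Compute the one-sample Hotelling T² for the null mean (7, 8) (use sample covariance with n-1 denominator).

Step 1 — sample mean vector:
  mean(X) = (2 + 2 + 3 + 9) / 4 = 16/4 = 4
  mean(Y) = (7 + 2 + 1 + 2) / 4 = 12/4 = 3
  x̄ = (4, 3),  deviation x̄ - mu_0 = (4, 3) - (7, 8) = (-3, -5).

Step 2 — sample covariance matrix, S[i,j] = (1/(n-1)) · Σ_k (x_{k,i} - mean_i) · (x_{k,j} - mean_j), divisor n-1 = 3:
  S[X,X] = ((-2)·(-2) + (-2)·(-2) + (-1)·(-1) + (5)·(5)) / 3 = 34/3 = 11.3333
  S[X,Y] = ((-2)·(4) + (-2)·(-1) + (-1)·(-2) + (5)·(-1)) / 3 = -9/3 = -3
  S[Y,Y] = ((4)·(4) + (-1)·(-1) + (-2)·(-2) + (-1)·(-1)) / 3 = 22/3 = 7.3333
  S = [[11.3333, -3],
 [-3, 7.3333]].

Step 3 — invert S. det(S) = 11.3333·7.3333 - (-3)² = 74.1111.
  S^{-1} = (1/det) · [[d, -b], [-b, a]] = [[0.099, 0.0405],
 [0.0405, 0.1529]].

Step 4 — quadratic form (x̄ - mu_0)^T · S^{-1} · (x̄ - mu_0):
  S^{-1} · (x̄ - mu_0) = (-0.4993, -0.8861),
  (x̄ - mu_0)^T · [...] = (-3)·(-0.4993) + (-5)·(-0.8861) = 5.928.

Step 5 — scale by n: T² = 4 · 5.928 = 23.7121.

T² ≈ 23.7121


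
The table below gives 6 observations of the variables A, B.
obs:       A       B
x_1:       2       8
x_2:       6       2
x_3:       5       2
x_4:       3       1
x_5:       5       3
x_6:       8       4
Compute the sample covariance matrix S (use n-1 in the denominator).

Step 1 — column means:
  mean(A) = (2 + 6 + 5 + 3 + 5 + 8) / 6 = 29/6 = 4.8333
  mean(B) = (8 + 2 + 2 + 1 + 3 + 4) / 6 = 20/6 = 3.3333

Step 2 — sample covariance S[i,j] = (1/(n-1)) · Σ_k (x_{k,i} - mean_i) · (x_{k,j} - mean_j), with n-1 = 5.
  S[A,A] = ((-2.8333)·(-2.8333) + (1.1667)·(1.1667) + (0.1667)·(0.1667) + (-1.8333)·(-1.8333) + (0.1667)·(0.1667) + (3.1667)·(3.1667)) / 5 = 22.8333/5 = 4.5667
  S[A,B] = ((-2.8333)·(4.6667) + (1.1667)·(-1.3333) + (0.1667)·(-1.3333) + (-1.8333)·(-2.3333) + (0.1667)·(-0.3333) + (3.1667)·(0.6667)) / 5 = -8.6667/5 = -1.7333
  S[B,B] = ((4.6667)·(4.6667) + (-1.3333)·(-1.3333) + (-1.3333)·(-1.3333) + (-2.3333)·(-2.3333) + (-0.3333)·(-0.3333) + (0.6667)·(0.6667)) / 5 = 31.3333/5 = 6.2667

S is symmetric (S[j,i] = S[i,j]). Assembling:

S = [[4.5667, -1.7333],
 [-1.7333, 6.2667]]


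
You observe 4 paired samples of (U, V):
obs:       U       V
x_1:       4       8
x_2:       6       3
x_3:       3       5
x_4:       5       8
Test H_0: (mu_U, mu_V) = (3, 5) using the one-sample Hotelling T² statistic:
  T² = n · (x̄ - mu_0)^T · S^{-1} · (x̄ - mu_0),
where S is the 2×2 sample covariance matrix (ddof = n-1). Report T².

Step 1 — sample mean vector:
  mean(U) = (4 + 6 + 3 + 5) / 4 = 18/4 = 4.5
  mean(V) = (8 + 3 + 5 + 8) / 4 = 24/4 = 6
  x̄ = (4.5, 6),  deviation x̄ - mu_0 = (4.5, 6) - (3, 5) = (1.5, 1).

Step 2 — sample covariance matrix, S[i,j] = (1/(n-1)) · Σ_k (x_{k,i} - mean_i) · (x_{k,j} - mean_j), divisor n-1 = 3:
  S[U,U] = ((-0.5)·(-0.5) + (1.5)·(1.5) + (-1.5)·(-1.5) + (0.5)·(0.5)) / 3 = 5/3 = 1.6667
  S[U,V] = ((-0.5)·(2) + (1.5)·(-3) + (-1.5)·(-1) + (0.5)·(2)) / 3 = -3/3 = -1
  S[V,V] = ((2)·(2) + (-3)·(-3) + (-1)·(-1) + (2)·(2)) / 3 = 18/3 = 6
  S = [[1.6667, -1],
 [-1, 6]].

Step 3 — invert S. det(S) = 1.6667·6 - (-1)² = 9.
  S^{-1} = (1/det) · [[d, -b], [-b, a]] = [[0.6667, 0.1111],
 [0.1111, 0.1852]].

Step 4 — quadratic form (x̄ - mu_0)^T · S^{-1} · (x̄ - mu_0):
  S^{-1} · (x̄ - mu_0) = (1.1111, 0.3519),
  (x̄ - mu_0)^T · [...] = (1.5)·(1.1111) + (1)·(0.3519) = 2.0185.

Step 5 — scale by n: T² = 4 · 2.0185 = 8.0741.

T² ≈ 8.0741
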